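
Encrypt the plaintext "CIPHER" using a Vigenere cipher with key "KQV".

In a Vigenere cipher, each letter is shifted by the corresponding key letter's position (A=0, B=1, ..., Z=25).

Step 1: Repeat key to match plaintext length:
  Plaintext: CIPHER
  Key:       KQVKQV
Step 2: Encrypt each letter:
  C(2) + K(10) = (2+10) mod 26 = 12 = M
  I(8) + Q(16) = (8+16) mod 26 = 24 = Y
  P(15) + V(21) = (15+21) mod 26 = 10 = K
  H(7) + K(10) = (7+10) mod 26 = 17 = R
  E(4) + Q(16) = (4+16) mod 26 = 20 = U
  R(17) + V(21) = (17+21) mod 26 = 12 = M
Ciphertext: MYKRUM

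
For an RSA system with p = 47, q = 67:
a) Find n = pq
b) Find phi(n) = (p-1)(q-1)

Step 1: n = p * q = 47 * 67 = 3149.
Step 2: phi(n) = (p-1)(q-1) = 46 * 66 = 3036.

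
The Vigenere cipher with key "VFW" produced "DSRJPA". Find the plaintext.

Step 1: Extend key: VFWVFW
Step 2: Decrypt each letter (c - k) mod 26:
  D(3) - V(21) = (3-21) mod 26 = 8 = I
  S(18) - F(5) = (18-5) mod 26 = 13 = N
  R(17) - W(22) = (17-22) mod 26 = 21 = V
  J(9) - V(21) = (9-21) mod 26 = 14 = O
  P(15) - F(5) = (15-5) mod 26 = 10 = K
  A(0) - W(22) = (0-22) mod 26 = 4 = E
Plaintext: INVOKE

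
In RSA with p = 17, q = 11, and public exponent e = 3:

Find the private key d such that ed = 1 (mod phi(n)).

Step 1: n = 17 * 11 = 187.
Step 2: phi(n) = 16 * 10 = 160.
Step 3: Find d such that 3 * d = 1 (mod 160).
Step 4: d = 3^(-1) mod 160 = 107.
Verification: 3 * 107 = 321 = 2 * 160 + 1.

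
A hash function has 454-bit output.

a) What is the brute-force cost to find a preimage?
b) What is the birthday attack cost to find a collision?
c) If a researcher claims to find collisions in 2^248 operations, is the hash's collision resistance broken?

Step 1: Preimage resistance requires brute-force of 2^454 operations.
Step 2: Collision resistance (birthday bound) = 2^(454/2) = 2^227.
Step 3: The claimed attack costs 2^248 operations.
Step 4: Since 2^248 >= 2^227, the claimed attack is no faster than the generic birthday attack, so this does not break collision resistance.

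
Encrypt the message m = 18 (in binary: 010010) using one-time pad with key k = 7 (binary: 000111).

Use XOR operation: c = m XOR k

Step 1: Write out the XOR operation bit by bit:
  Message: 010010
  Key:     000111
  XOR:     010101
Step 2: Convert to decimal: 010101 = 21.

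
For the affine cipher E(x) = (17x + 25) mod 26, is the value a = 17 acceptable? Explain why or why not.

Step 1: Compute gcd(17, 26).
Step 2: gcd(17, 26) = 1.
Since gcd = 1, 17 is coprime with 26, so it is a valid key.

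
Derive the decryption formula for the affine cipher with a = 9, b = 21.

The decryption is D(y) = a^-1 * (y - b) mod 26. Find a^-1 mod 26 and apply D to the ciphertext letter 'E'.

Step 1: Find a^-1, the modular inverse of 9 mod 26.
Step 2: We need 9 * a^-1 = 1 (mod 26).
Step 3: 9 * 3 = 27 = 1 * 26 + 1, so a^-1 = 3.
Step 4: D(y) = 3(y - 21) mod 26.
Step 5: Apply to 'E' (y = 4): D(4) = 3 * (4 - 21) mod 26 = 3 * -17 mod 26 = 1 -> 'B'.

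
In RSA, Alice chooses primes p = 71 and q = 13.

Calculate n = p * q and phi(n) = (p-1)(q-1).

Step 1: n = p * q = 71 * 13 = 923.
Step 2: phi(n) = (p-1)(q-1) = 70 * 12 = 840.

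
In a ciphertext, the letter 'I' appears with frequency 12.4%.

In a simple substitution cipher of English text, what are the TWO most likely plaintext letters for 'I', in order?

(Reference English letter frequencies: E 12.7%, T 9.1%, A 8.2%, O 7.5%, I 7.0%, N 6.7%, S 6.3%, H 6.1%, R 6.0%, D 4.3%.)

Step 1: Observed frequency of 'I' is 12.4%.
Step 2: Compute distances to each reference frequency and sort:
  E (12.7%): difference = 0.3% <-- BEST
  T (9.1%): difference = 3.3% <-- RUNNER-UP
  A (8.2%): difference = 4.2%
  O (7.5%): difference = 4.9%
  I (7.0%): difference = 5.4%
Step 3: Most likely is 'E' (12.7%, diff 0.3%); second most likely is 'T' (9.1%, diff 3.3%).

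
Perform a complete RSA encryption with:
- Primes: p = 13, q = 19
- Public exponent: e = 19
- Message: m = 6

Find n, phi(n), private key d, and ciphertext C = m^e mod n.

Step 1: n = 13 * 19 = 247.
Step 2: phi(n) = (13-1)(19-1) = 12 * 18 = 216.
Step 3: Find d = 19^(-1) mod 216 = 91.
  Verify: 19 * 91 = 1729 = 1 (mod 216).
Step 4: C = 6^19 mod 247 = 215.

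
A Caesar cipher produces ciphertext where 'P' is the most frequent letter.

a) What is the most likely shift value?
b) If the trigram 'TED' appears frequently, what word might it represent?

Step 1: In English, 'E' is the most frequent letter (12.7%).
Step 2: The most frequent ciphertext letter is 'P' (position 15).
Step 3: Shift = (15 - 4) mod 26 = 11.
Step 4: Decrypt 'TED' by shifting back 11:
  T -> I
  E -> T
  D -> S
Step 5: 'TED' decrypts to 'ITS'.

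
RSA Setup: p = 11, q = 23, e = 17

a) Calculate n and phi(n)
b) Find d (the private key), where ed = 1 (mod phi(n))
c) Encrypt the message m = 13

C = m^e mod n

Step 1: n = 11 * 23 = 253.
Step 2: phi(n) = (11-1)(23-1) = 10 * 22 = 220.
Step 3: Find d = 17^(-1) mod 220 = 13.
  Verify: 17 * 13 = 221 = 1 (mod 220).
Step 4: C = 13^17 mod 253 = 29.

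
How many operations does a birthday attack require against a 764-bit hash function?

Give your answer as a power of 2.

Step 1: The birthday paradox gives collision probability ~50% after sqrt(2^n) = 2^(n/2) hashes.
Step 2: For 764-bit output: 2^(764/2) = 2^382.
Step 3: Approximately 2^382 hash computations needed.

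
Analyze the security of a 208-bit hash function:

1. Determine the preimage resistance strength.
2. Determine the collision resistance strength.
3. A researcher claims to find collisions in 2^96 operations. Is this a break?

Step 1: Preimage resistance requires brute-force of 2^208 operations.
Step 2: Collision resistance (birthday bound) = 2^(208/2) = 2^104.
Step 3: The claimed attack costs 2^96 operations.
Step 4: Since 2^96 < 2^104, the claimed attack beats the generic birthday bound, so collision resistance is broken.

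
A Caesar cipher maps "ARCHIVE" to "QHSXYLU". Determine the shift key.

Step 1: Compare first letters: A (position 0) -> Q (position 16).
Step 2: Shift = (16 - 0) mod 26 = 16.
The shift value is 16.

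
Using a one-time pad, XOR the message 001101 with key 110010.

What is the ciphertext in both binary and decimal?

Step 1: Write out the XOR operation bit by bit:
  Message: 001101
  Key:     110010
  XOR:     111111
Step 2: Convert to decimal: 111111 = 63.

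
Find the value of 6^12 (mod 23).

Step 1: Compute 6^12 mod 23 step by step, reducing modulo 23 at each step.
  6^1 mod 23 = 6
  6^2 mod 23 = (6 * 6) mod 23 = 13
  6^3 mod 23 = (13 * 6) mod 23 = 9
  6^4 mod 23 = (9 * 6) mod 23 = 8
  6^5 mod 23 = (8 * 6) mod 23 = 2
  6^6 mod 23 = (2 * 6) mod 23 = 12
  6^7 mod 23 = (12 * 6) mod 23 = 3
  6^8 mod 23 = (3 * 6) mod 23 = 18
  6^9 mod 23 = (18 * 6) mod 23 = 16
  6^10 mod 23 = (16 * 6) mod 23 = 4
  6^11 mod 23 = (4 * 6) mod 23 = 1
  6^12 mod 23 = (1 * 6) mod 23 = 6
Step 2: Result = 6.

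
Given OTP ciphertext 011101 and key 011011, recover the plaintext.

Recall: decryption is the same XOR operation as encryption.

Step 1: XOR ciphertext with key:
  Ciphertext: 011101
  Key:        011011
  XOR:        000110
Step 2: Plaintext = 000110 = 6 in decimal.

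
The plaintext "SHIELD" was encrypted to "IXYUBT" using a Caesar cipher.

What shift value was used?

Step 1: Compare first letters: S (position 18) -> I (position 8).
Step 2: Shift = (8 - 18) mod 26 = 16.
The shift value is 16.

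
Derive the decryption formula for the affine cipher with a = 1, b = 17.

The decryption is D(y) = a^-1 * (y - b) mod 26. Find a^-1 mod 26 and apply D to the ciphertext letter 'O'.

Step 1: Find a^-1, the modular inverse of 1 mod 26.
Step 2: We need 1 * a^-1 = 1 (mod 26).
Step 3: 1 * 1 = 1 = 0 * 26 + 1, so a^-1 = 1.
Step 4: D(y) = 1(y - 17) mod 26.
Step 5: Apply to 'O' (y = 14): D(14) = 1 * (14 - 17) mod 26 = 1 * -3 mod 26 = 23 -> 'X'.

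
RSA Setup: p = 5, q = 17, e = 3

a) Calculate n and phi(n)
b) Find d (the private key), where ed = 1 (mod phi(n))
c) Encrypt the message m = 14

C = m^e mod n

Step 1: n = 5 * 17 = 85.
Step 2: phi(n) = (5-1)(17-1) = 4 * 16 = 64.
Step 3: Find d = 3^(-1) mod 64 = 43.
  Verify: 3 * 43 = 129 = 1 (mod 64).
Step 4: C = 14^3 mod 85 = 24.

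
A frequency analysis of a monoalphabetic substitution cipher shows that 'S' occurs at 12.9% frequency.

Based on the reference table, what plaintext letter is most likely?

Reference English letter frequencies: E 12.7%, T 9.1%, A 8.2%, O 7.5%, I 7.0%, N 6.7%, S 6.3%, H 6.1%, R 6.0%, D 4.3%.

Step 1: The observed frequency is 12.9%.
Step 2: Compare with English frequencies:
  E: 12.7% (difference: 0.2%) <-- closest
  T: 9.1% (difference: 3.8%)
  A: 8.2% (difference: 4.7%)
  O: 7.5% (difference: 5.4%)
  I: 7.0% (difference: 5.9%)
  N: 6.7% (difference: 6.2%)
  S: 6.3% (difference: 6.6%)
  H: 6.1% (difference: 6.8%)
  R: 6.0% (difference: 6.9%)
  D: 4.3% (difference: 8.6%)
Step 3: 'S' most likely represents 'E' (frequency 12.7%).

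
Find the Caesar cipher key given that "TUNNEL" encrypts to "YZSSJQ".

Step 1: Compare first letters: T (position 19) -> Y (position 24).
Step 2: Shift = (24 - 19) mod 26 = 5.
The shift value is 5.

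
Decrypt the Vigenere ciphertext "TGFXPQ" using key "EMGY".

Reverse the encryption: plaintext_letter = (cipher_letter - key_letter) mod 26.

Step 1: Extend key: EMGYEM
Step 2: Decrypt each letter (c - k) mod 26:
  T(19) - E(4) = (19-4) mod 26 = 15 = P
  G(6) - M(12) = (6-12) mod 26 = 20 = U
  F(5) - G(6) = (5-6) mod 26 = 25 = Z
  X(23) - Y(24) = (23-24) mod 26 = 25 = Z
  P(15) - E(4) = (15-4) mod 26 = 11 = L
  Q(16) - M(12) = (16-12) mod 26 = 4 = E
Plaintext: PUZZLE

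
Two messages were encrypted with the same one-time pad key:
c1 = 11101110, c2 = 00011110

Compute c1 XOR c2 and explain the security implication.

Step 1: c1 XOR c2 = (m1 XOR k) XOR (m2 XOR k).
Step 2: By XOR associativity/commutativity: = m1 XOR m2 XOR k XOR k = m1 XOR m2.
Step 3: 11101110 XOR 00011110 = 11110000 = 240.
Step 4: The key cancels out! An attacker learns m1 XOR m2 = 240, revealing the relationship between plaintexts.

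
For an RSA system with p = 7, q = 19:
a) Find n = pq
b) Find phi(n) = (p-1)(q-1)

Step 1: n = p * q = 7 * 19 = 133.
Step 2: phi(n) = (p-1)(q-1) = 6 * 18 = 108.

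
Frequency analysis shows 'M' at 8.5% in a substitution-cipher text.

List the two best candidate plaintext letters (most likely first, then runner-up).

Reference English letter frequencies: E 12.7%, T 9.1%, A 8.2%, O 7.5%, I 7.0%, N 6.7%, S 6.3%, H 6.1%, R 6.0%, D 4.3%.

Step 1: Observed frequency of 'M' is 8.5%.
Step 2: Compute distances to each reference frequency and sort:
  A (8.2%): difference = 0.3% <-- BEST
  T (9.1%): difference = 0.6% <-- RUNNER-UP
  O (7.5%): difference = 1.0%
  I (7.0%): difference = 1.5%
  N (6.7%): difference = 1.8%
Step 3: Most likely is 'A' (8.2%, diff 0.3%); second most likely is 'T' (9.1%, diff 0.6%).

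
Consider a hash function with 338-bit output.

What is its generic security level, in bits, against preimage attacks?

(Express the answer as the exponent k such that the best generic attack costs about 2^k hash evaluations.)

Step 1: The hash has a 338-bit output.
Step 2: Preimage resistance means: given a digest h(x), it should be infeasible to find any input that hashes to it.
With a 338-bit output there are 2^338 possible digests, so a generic brute-force preimage search costs about 2^338 evaluations.
Step 3: Security level = 338 bits.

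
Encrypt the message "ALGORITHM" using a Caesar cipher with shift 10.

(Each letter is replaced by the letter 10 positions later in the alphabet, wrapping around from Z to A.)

Step 1: For each letter, shift forward by 10 positions (mod 26).
  A (position 0) -> position (0+10) mod 26 = 10 -> K
  L (position 11) -> position (11+10) mod 26 = 21 -> V
  G (position 6) -> position (6+10) mod 26 = 16 -> Q
  O (position 14) -> position (14+10) mod 26 = 24 -> Y
  R (position 17) -> position (17+10) mod 26 = 1 -> B
  I (position 8) -> position (8+10) mod 26 = 18 -> S
  T (position 19) -> position (19+10) mod 26 = 3 -> D
  H (position 7) -> position (7+10) mod 26 = 17 -> R
  M (position 12) -> position (12+10) mod 26 = 22 -> W
Result: KVQYBSDRW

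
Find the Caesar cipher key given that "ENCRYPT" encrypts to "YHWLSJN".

Step 1: Compare first letters: E (position 4) -> Y (position 24).
Step 2: Shift = (24 - 4) mod 26 = 20.
The shift value is 20.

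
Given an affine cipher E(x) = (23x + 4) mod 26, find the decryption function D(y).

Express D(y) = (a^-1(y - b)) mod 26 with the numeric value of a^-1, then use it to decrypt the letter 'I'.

Step 1: Find a^-1, the modular inverse of 23 mod 26.
Step 2: We need 23 * a^-1 = 1 (mod 26).
Step 3: 23 * 17 = 391 = 15 * 26 + 1, so a^-1 = 17.
Step 4: D(y) = 17(y - 4) mod 26.
Step 5: Apply to 'I' (y = 8): D(8) = 17 * (8 - 4) mod 26 = 17 * 4 mod 26 = 16 -> 'Q'.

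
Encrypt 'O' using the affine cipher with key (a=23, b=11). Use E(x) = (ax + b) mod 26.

Step 1: Convert 'O' to number: x = 14.
Step 2: E(14) = (23 * 14 + 11) mod 26 = 333 mod 26 = 21.
Step 3: Convert 21 back to letter: V.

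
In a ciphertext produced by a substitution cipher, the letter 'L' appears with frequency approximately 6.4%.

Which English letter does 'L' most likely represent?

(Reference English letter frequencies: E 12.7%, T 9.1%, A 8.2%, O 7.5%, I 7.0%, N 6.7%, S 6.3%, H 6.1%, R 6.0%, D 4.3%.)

Step 1: The observed frequency is 6.4%.
Step 2: Compare with English frequencies:
  E: 12.7% (difference: 6.3%)
  T: 9.1% (difference: 2.7%)
  A: 8.2% (difference: 1.8%)
  O: 7.5% (difference: 1.1%)
  I: 7.0% (difference: 0.6%)
  N: 6.7% (difference: 0.3%)
  S: 6.3% (difference: 0.1%) <-- closest
  H: 6.1% (difference: 0.3%)
  R: 6.0% (difference: 0.4%)
  D: 4.3% (difference: 2.1%)
Step 3: 'L' most likely represents 'S' (frequency 6.3%).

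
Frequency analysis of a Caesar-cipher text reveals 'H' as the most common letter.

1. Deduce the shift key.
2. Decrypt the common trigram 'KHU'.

Step 1: In English, 'E' is the most frequent letter (12.7%).
Step 2: The most frequent ciphertext letter is 'H' (position 7).
Step 3: Shift = (7 - 4) mod 26 = 3.
Step 4: Decrypt 'KHU' by shifting back 3:
  K -> H
  H -> E
  U -> R
Step 5: 'KHU' decrypts to 'HER'.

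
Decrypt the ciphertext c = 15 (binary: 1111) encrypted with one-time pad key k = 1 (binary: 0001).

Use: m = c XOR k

Step 1: XOR ciphertext with key:
  Ciphertext: 1111
  Key:        0001
  XOR:        1110
Step 2: Plaintext = 1110 = 14 in decimal.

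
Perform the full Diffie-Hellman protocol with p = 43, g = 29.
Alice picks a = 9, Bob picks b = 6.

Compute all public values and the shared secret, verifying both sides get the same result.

Step 1: A = g^a mod p = 29^9 mod 43 = 39.
Step 2: B = g^b mod p = 29^6 mod 43 = 21.
Step 3: Alice computes s = B^a mod p = 21^9 mod 43 = 11.
Step 4: Bob computes s = A^b mod p = 39^6 mod 43 = 11.
Both sides agree: shared secret = 11.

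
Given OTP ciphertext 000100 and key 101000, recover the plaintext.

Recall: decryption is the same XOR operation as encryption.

Step 1: XOR ciphertext with key:
  Ciphertext: 000100
  Key:        101000
  XOR:        101100
Step 2: Plaintext = 101100 = 44 in decimal.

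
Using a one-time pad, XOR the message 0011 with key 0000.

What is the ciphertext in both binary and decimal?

Step 1: Write out the XOR operation bit by bit:
  Message: 0011
  Key:     0000
  XOR:     0011
Step 2: Convert to decimal: 0011 = 3.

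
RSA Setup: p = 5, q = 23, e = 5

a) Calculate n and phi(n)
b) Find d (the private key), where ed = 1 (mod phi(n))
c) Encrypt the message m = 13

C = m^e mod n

Step 1: n = 5 * 23 = 115.
Step 2: phi(n) = (5-1)(23-1) = 4 * 22 = 88.
Step 3: Find d = 5^(-1) mod 88 = 53.
  Verify: 5 * 53 = 265 = 1 (mod 88).
Step 4: C = 13^5 mod 115 = 73.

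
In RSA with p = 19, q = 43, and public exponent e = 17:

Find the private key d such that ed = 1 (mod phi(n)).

Step 1: n = 19 * 43 = 817.
Step 2: phi(n) = 18 * 42 = 756.
Step 3: Find d such that 17 * d = 1 (mod 756).
Step 4: d = 17^(-1) mod 756 = 89.
Verification: 17 * 89 = 1513 = 2 * 756 + 1.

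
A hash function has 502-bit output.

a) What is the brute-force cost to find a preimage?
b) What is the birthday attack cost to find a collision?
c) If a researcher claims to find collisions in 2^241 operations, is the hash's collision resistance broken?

Step 1: Preimage resistance requires brute-force of 2^502 operations.
Step 2: Collision resistance (birthday bound) = 2^(502/2) = 2^251.
Step 3: The claimed attack costs 2^241 operations.
Step 4: Since 2^241 < 2^251, the claimed attack beats the generic birthday bound, so collision resistance is broken.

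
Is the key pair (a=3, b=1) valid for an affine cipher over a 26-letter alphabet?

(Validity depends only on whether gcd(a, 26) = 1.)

Step 1: Compute gcd(3, 26).
Step 2: gcd(3, 26) = 1.
Since gcd = 1, 3 is coprime with 26, so it is a valid key.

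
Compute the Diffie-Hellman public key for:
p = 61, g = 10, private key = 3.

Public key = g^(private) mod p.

Step 1: A = g^a mod p = 10^3 mod 61.
  10^1 mod 61 = 10
  10^2 mod 61 = (10 * 10) mod 61 = 39
  10^3 mod 61 = (39 * 10) mod 61 = 24
Result: A = 24.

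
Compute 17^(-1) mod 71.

Step 1: We need x such that 17 * x = 1 (mod 71).
Step 2: Using the extended Euclidean algorithm or trial:
  17 * 46 = 782 = 11 * 71 + 1.
Step 3: Since 782 mod 71 = 1, the inverse is x = 46.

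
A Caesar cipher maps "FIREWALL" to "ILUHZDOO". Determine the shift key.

Step 1: Compare first letters: F (position 5) -> I (position 8).
Step 2: Shift = (8 - 5) mod 26 = 3.
The shift value is 3.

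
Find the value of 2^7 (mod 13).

Step 1: Compute 2^7 mod 13 step by step, reducing modulo 13 at each step.
  2^1 mod 13 = 2
  2^2 mod 13 = (2 * 2) mod 13 = 4
  2^3 mod 13 = (4 * 2) mod 13 = 8
  2^4 mod 13 = (8 * 2) mod 13 = 3
  2^5 mod 13 = (3 * 2) mod 13 = 6
  2^6 mod 13 = (6 * 2) mod 13 = 12
  2^7 mod 13 = (12 * 2) mod 13 = 11
Step 2: Result = 11.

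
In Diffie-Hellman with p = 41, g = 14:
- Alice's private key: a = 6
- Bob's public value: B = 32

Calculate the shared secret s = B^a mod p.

Step 1: s = B^a mod p = 32^6 mod 41.
  32^1 mod 41 = 32
  32^2 mod 41 = (32 * 32) mod 41 = 40
  32^3 mod 41 = (40 * 32) mod 41 = 9
  32^4 mod 41 = (9 * 32) mod 41 = 1
  32^5 mod 41 = (1 * 32) mod 41 = 32
  32^6 mod 41 = (32 * 32) mod 41 = 40
Result: shared secret = 40.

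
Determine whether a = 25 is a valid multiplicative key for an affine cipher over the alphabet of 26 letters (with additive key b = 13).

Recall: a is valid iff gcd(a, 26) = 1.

Step 1: Compute gcd(25, 26).
Step 2: gcd(25, 26) = 1.
Since gcd = 1, 25 is coprime with 26, so it is a valid key.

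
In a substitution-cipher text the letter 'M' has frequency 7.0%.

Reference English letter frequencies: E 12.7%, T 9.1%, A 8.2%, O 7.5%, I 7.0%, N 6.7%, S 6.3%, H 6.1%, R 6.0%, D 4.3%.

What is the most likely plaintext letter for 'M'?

Step 1: The observed frequency is 7.0%.
Step 2: Compare with English frequencies:
  E: 12.7% (difference: 5.7%)
  T: 9.1% (difference: 2.1%)
  A: 8.2% (difference: 1.2%)
  O: 7.5% (difference: 0.5%)
  I: 7.0% (difference: 0.0%) <-- closest
  N: 6.7% (difference: 0.3%)
  S: 6.3% (difference: 0.7%)
  H: 6.1% (difference: 0.9%)
  R: 6.0% (difference: 1.0%)
  D: 4.3% (difference: 2.7%)
Step 3: 'M' most likely represents 'I' (frequency 7.0%).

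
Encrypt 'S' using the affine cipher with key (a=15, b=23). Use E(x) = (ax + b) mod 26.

Step 1: Convert 'S' to number: x = 18.
Step 2: E(18) = (15 * 18 + 23) mod 26 = 293 mod 26 = 7.
Step 3: Convert 7 back to letter: H.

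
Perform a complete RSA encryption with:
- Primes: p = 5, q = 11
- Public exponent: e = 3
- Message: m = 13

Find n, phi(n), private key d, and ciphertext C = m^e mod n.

Step 1: n = 5 * 11 = 55.
Step 2: phi(n) = (5-1)(11-1) = 4 * 10 = 40.
Step 3: Find d = 3^(-1) mod 40 = 27.
  Verify: 3 * 27 = 81 = 1 (mod 40).
Step 4: C = 13^3 mod 55 = 52.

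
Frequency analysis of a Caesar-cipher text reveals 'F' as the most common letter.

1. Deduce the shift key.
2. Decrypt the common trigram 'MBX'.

Step 1: In English, 'E' is the most frequent letter (12.7%).
Step 2: The most frequent ciphertext letter is 'F' (position 5).
Step 3: Shift = (5 - 4) mod 26 = 1.
Step 4: Decrypt 'MBX' by shifting back 1:
  M -> L
  B -> A
  X -> W
Step 5: 'MBX' decrypts to 'LAW'.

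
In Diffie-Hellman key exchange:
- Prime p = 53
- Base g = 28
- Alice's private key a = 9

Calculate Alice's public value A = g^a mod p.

Step 1: A = g^a mod p = 28^9 mod 53.
  28^1 mod 53 = 28
  28^2 mod 53 = (28 * 28) mod 53 = 42
  28^3 mod 53 = (42 * 28) mod 53 = 10
  28^4 mod 53 = (10 * 28) mod 53 = 15
  28^5 mod 53 = (15 * 28) mod 53 = 49
  28^6 mod 53 = (49 * 28) mod 53 = 47
  28^7 mod 53 = (47 * 28) mod 53 = 44
  28^8 mod 53 = (44 * 28) mod 53 = 13
  28^9 mod 53 = (13 * 28) mod 53 = 46
Result: A = 46.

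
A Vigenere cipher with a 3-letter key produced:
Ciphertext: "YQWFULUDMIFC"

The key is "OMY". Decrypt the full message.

Step 1: Key 'OMY' has length 3. Extended key: OMYOMYOMYOMY
Step 2: Decrypt each position:
  Y(24) - O(14) = 10 = K
  Q(16) - M(12) = 4 = E
  W(22) - Y(24) = 24 = Y
  F(5) - O(14) = 17 = R
  U(20) - M(12) = 8 = I
  L(11) - Y(24) = 13 = N
  U(20) - O(14) = 6 = G
  D(3) - M(12) = 17 = R
  M(12) - Y(24) = 14 = O
  I(8) - O(14) = 20 = U
  F(5) - M(12) = 19 = T
  C(2) - Y(24) = 4 = E
Plaintext: KEYRINGROUTE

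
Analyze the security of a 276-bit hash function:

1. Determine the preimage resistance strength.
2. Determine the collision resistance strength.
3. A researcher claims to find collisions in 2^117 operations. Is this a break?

Step 1: Preimage resistance requires brute-force of 2^276 operations.
Step 2: Collision resistance (birthday bound) = 2^(276/2) = 2^138.
Step 3: The claimed attack costs 2^117 operations.
Step 4: Since 2^117 < 2^138, the claimed attack beats the generic birthday bound, so collision resistance is broken.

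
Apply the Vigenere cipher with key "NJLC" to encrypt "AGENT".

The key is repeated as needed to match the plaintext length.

Step 1: Repeat key to match plaintext length:
  Plaintext: AGENT
  Key:       NJLCN
Step 2: Encrypt each letter:
  A(0) + N(13) = (0+13) mod 26 = 13 = N
  G(6) + J(9) = (6+9) mod 26 = 15 = P
  E(4) + L(11) = (4+11) mod 26 = 15 = P
  N(13) + C(2) = (13+2) mod 26 = 15 = P
  T(19) + N(13) = (19+13) mod 26 = 6 = G
Ciphertext: NPPPG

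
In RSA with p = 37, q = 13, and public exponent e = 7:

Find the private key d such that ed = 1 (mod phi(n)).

Step 1: n = 37 * 13 = 481.
Step 2: phi(n) = 36 * 12 = 432.
Step 3: Find d such that 7 * d = 1 (mod 432).
Step 4: d = 7^(-1) mod 432 = 247.
Verification: 7 * 247 = 1729 = 4 * 432 + 1.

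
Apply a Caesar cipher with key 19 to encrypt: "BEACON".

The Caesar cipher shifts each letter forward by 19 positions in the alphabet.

Step 1: For each letter, shift forward by 19 positions (mod 26).
  B (position 1) -> position (1+19) mod 26 = 20 -> U
  E (position 4) -> position (4+19) mod 26 = 23 -> X
  A (position 0) -> position (0+19) mod 26 = 19 -> T
  C (position 2) -> position (2+19) mod 26 = 21 -> V
  O (position 14) -> position (14+19) mod 26 = 7 -> H
  N (position 13) -> position (13+19) mod 26 = 6 -> G
Result: UXTVHG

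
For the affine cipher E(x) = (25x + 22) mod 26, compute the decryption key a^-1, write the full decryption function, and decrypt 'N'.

Step 1: Find a^-1, the modular inverse of 25 mod 26.
Step 2: We need 25 * a^-1 = 1 (mod 26).
Step 3: 25 * 25 = 625 = 24 * 26 + 1, so a^-1 = 25.
Step 4: D(y) = 25(y - 22) mod 26.
Step 5: Apply to 'N' (y = 13): D(13) = 25 * (13 - 22) mod 26 = 25 * -9 mod 26 = 9 -> 'J'.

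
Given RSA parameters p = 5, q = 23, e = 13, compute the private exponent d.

Step 1: n = 5 * 23 = 115.
Step 2: phi(n) = 4 * 22 = 88.
Step 3: Find d such that 13 * d = 1 (mod 88).
Step 4: d = 13^(-1) mod 88 = 61.
Verification: 13 * 61 = 793 = 9 * 88 + 1.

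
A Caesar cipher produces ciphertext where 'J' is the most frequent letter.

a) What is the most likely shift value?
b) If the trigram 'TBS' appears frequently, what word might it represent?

Step 1: In English, 'E' is the most frequent letter (12.7%).
Step 2: The most frequent ciphertext letter is 'J' (position 9).
Step 3: Shift = (9 - 4) mod 26 = 5.
Step 4: Decrypt 'TBS' by shifting back 5:
  T -> O
  B -> W
  S -> N
Step 5: 'TBS' decrypts to 'OWN'.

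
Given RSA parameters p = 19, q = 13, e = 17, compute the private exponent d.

Step 1: n = 19 * 13 = 247.
Step 2: phi(n) = 18 * 12 = 216.
Step 3: Find d such that 17 * d = 1 (mod 216).
Step 4: d = 17^(-1) mod 216 = 89.
Verification: 17 * 89 = 1513 = 7 * 216 + 1.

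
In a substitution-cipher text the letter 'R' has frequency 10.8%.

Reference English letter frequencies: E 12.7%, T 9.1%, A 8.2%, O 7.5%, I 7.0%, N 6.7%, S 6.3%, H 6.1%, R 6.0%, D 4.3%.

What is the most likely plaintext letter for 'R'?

Step 1: The observed frequency is 10.8%.
Step 2: Compare with English frequencies:
  E: 12.7% (difference: 1.9%)
  T: 9.1% (difference: 1.7%) <-- closest
  A: 8.2% (difference: 2.6%)
  O: 7.5% (difference: 3.3%)
  I: 7.0% (difference: 3.8%)
  N: 6.7% (difference: 4.1%)
  S: 6.3% (difference: 4.5%)
  H: 6.1% (difference: 4.7%)
  R: 6.0% (difference: 4.8%)
  D: 4.3% (difference: 6.5%)
Step 3: 'R' most likely represents 'T' (frequency 9.1%).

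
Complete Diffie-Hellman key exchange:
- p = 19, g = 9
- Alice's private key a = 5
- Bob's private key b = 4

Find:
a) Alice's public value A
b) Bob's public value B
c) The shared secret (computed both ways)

Step 1: A = g^a mod p = 9^5 mod 19 = 16.
Step 2: B = g^b mod p = 9^4 mod 19 = 6.
Step 3: Alice computes s = B^a mod p = 6^5 mod 19 = 5.
Step 4: Bob computes s = A^b mod p = 16^4 mod 19 = 5.
Both sides agree: shared secret = 5.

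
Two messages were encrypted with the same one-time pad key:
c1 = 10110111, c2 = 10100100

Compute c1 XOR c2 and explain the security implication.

Step 1: c1 XOR c2 = (m1 XOR k) XOR (m2 XOR k).
Step 2: By XOR associativity/commutativity: = m1 XOR m2 XOR k XOR k = m1 XOR m2.
Step 3: 10110111 XOR 10100100 = 00010011 = 19.
Step 4: The key cancels out! An attacker learns m1 XOR m2 = 19, revealing the relationship between plaintexts.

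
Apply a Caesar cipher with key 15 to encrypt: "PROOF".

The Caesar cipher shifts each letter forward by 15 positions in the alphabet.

Step 1: For each letter, shift forward by 15 positions (mod 26).
  P (position 15) -> position (15+15) mod 26 = 4 -> E
  R (position 17) -> position (17+15) mod 26 = 6 -> G
  O (position 14) -> position (14+15) mod 26 = 3 -> D
  O (position 14) -> position (14+15) mod 26 = 3 -> D
  F (position 5) -> position (5+15) mod 26 = 20 -> U
Result: EGDDU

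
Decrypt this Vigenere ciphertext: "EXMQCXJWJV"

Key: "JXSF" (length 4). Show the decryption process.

Step 1: Key 'JXSF' has length 4. Extended key: JXSFJXSFJX
Step 2: Decrypt each position:
  E(4) - J(9) = 21 = V
  X(23) - X(23) = 0 = A
  M(12) - S(18) = 20 = U
  Q(16) - F(5) = 11 = L
  C(2) - J(9) = 19 = T
  X(23) - X(23) = 0 = A
  J(9) - S(18) = 17 = R
  W(22) - F(5) = 17 = R
  J(9) - J(9) = 0 = A
  V(21) - X(23) = 24 = Y
Plaintext: VAULTARRAY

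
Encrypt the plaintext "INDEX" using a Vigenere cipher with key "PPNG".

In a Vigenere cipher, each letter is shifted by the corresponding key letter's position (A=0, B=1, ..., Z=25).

Step 1: Repeat key to match plaintext length:
  Plaintext: INDEX
  Key:       PPNGP
Step 2: Encrypt each letter:
  I(8) + P(15) = (8+15) mod 26 = 23 = X
  N(13) + P(15) = (13+15) mod 26 = 2 = C
  D(3) + N(13) = (3+13) mod 26 = 16 = Q
  E(4) + G(6) = (4+6) mod 26 = 10 = K
  X(23) + P(15) = (23+15) mod 26 = 12 = M
Ciphertext: XCQKM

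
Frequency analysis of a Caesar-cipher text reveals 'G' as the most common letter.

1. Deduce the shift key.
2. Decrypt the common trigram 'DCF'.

Step 1: In English, 'E' is the most frequent letter (12.7%).
Step 2: The most frequent ciphertext letter is 'G' (position 6).
Step 3: Shift = (6 - 4) mod 26 = 2.
Step 4: Decrypt 'DCF' by shifting back 2:
  D -> B
  C -> A
  F -> D
Step 5: 'DCF' decrypts to 'BAD'.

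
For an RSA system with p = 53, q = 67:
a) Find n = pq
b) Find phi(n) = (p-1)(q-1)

Step 1: n = p * q = 53 * 67 = 3551.
Step 2: phi(n) = (p-1)(q-1) = 52 * 66 = 3432.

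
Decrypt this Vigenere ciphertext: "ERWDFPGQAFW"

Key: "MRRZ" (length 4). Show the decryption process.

Step 1: Key 'MRRZ' has length 4. Extended key: MRRZMRRZMRR
Step 2: Decrypt each position:
  E(4) - M(12) = 18 = S
  R(17) - R(17) = 0 = A
  W(22) - R(17) = 5 = F
  D(3) - Z(25) = 4 = E
  F(5) - M(12) = 19 = T
  P(15) - R(17) = 24 = Y
  G(6) - R(17) = 15 = P
  Q(16) - Z(25) = 17 = R
  A(0) - M(12) = 14 = O
  F(5) - R(17) = 14 = O
  W(22) - R(17) = 5 = F
Plaintext: SAFETYPROOF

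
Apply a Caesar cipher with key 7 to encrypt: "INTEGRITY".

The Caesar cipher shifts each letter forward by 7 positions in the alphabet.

Step 1: For each letter, shift forward by 7 positions (mod 26).
  I (position 8) -> position (8+7) mod 26 = 15 -> P
  N (position 13) -> position (13+7) mod 26 = 20 -> U
  T (position 19) -> position (19+7) mod 26 = 0 -> A
  E (position 4) -> position (4+7) mod 26 = 11 -> L
  G (position 6) -> position (6+7) mod 26 = 13 -> N
  R (position 17) -> position (17+7) mod 26 = 24 -> Y
  I (position 8) -> position (8+7) mod 26 = 15 -> P
  T (position 19) -> position (19+7) mod 26 = 0 -> A
  Y (position 24) -> position (24+7) mod 26 = 5 -> F
Result: PUALNYPAF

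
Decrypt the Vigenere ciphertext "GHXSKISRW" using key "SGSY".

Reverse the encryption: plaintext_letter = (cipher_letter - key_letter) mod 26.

Step 1: Extend key: SGSYSGSYS
Step 2: Decrypt each letter (c - k) mod 26:
  G(6) - S(18) = (6-18) mod 26 = 14 = O
  H(7) - G(6) = (7-6) mod 26 = 1 = B
  X(23) - S(18) = (23-18) mod 26 = 5 = F
  S(18) - Y(24) = (18-24) mod 26 = 20 = U
  K(10) - S(18) = (10-18) mod 26 = 18 = S
  I(8) - G(6) = (8-6) mod 26 = 2 = C
  S(18) - S(18) = (18-18) mod 26 = 0 = A
  R(17) - Y(24) = (17-24) mod 26 = 19 = T
  W(22) - S(18) = (22-18) mod 26 = 4 = E
Plaintext: OBFUSCATE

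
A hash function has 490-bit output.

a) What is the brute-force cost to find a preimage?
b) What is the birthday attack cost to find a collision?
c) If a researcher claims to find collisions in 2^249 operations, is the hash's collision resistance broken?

Step 1: Preimage resistance requires brute-force of 2^490 operations.
Step 2: Collision resistance (birthday bound) = 2^(490/2) = 2^245.
Step 3: The claimed attack costs 2^249 operations.
Step 4: Since 2^249 >= 2^245, the claimed attack is no faster than the generic birthday attack, so this does not break collision resistance.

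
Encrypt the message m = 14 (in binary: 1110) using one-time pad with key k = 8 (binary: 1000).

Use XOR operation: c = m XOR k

Step 1: Write out the XOR operation bit by bit:
  Message: 1110
  Key:     1000
  XOR:     0110
Step 2: Convert to decimal: 0110 = 6.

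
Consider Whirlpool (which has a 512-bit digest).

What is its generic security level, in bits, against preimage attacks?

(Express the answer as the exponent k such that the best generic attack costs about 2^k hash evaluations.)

Step 1: The hash has a 512-bit output.
Step 2: Preimage resistance means: given a digest h(x), it should be infeasible to find any input that hashes to it.
With a 512-bit output there are 2^512 possible digests, so a generic brute-force preimage search costs about 2^512 evaluations.
Step 3: Security level = 512 bits.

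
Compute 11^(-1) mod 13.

Step 1: We need x such that 11 * x = 1 (mod 13).
Step 2: Using the extended Euclidean algorithm or trial:
  11 * 6 = 66 = 5 * 13 + 1.
Step 3: Since 66 mod 13 = 1, the inverse is x = 6.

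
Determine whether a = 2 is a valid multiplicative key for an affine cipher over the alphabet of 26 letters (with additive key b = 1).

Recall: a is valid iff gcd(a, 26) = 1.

Step 1: Compute gcd(2, 26).
Step 2: gcd(2, 26) = 2.
Since gcd = 2 != 1, 2 shares a common factor with 26, so it cannot be used.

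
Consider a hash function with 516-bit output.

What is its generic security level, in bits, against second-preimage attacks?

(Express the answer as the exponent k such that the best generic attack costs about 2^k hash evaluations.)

Step 1: The hash has a 516-bit output.
Step 2: Second-preimage resistance means: given a specific input x, it should be infeasible to find a different y with h(y) = h(x).
With a 516-bit output, a generic search for a second preimage costs about 2^516 evaluations (each trial matches the fixed target with probability 2^-516).
Step 3: Security level = 516 bits.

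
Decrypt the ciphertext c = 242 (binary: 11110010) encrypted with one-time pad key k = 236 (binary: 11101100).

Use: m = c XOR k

Step 1: XOR ciphertext with key:
  Ciphertext: 11110010
  Key:        11101100
  XOR:        00011110
Step 2: Plaintext = 00011110 = 30 in decimal.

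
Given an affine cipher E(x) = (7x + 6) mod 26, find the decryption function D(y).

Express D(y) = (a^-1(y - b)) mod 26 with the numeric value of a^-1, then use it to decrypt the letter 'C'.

Step 1: Find a^-1, the modular inverse of 7 mod 26.
Step 2: We need 7 * a^-1 = 1 (mod 26).
Step 3: 7 * 15 = 105 = 4 * 26 + 1, so a^-1 = 15.
Step 4: D(y) = 15(y - 6) mod 26.
Step 5: Apply to 'C' (y = 2): D(2) = 15 * (2 - 6) mod 26 = 15 * -4 mod 26 = 18 -> 'S'.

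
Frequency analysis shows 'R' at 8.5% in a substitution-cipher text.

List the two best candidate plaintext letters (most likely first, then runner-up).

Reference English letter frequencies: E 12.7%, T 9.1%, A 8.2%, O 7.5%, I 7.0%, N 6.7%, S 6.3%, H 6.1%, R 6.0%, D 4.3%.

Step 1: Observed frequency of 'R' is 8.5%.
Step 2: Compute distances to each reference frequency and sort:
  A (8.2%): difference = 0.3% <-- BEST
  T (9.1%): difference = 0.6% <-- RUNNER-UP
  O (7.5%): difference = 1.0%
  I (7.0%): difference = 1.5%
  N (6.7%): difference = 1.8%
Step 3: Most likely is 'A' (8.2%, diff 0.3%); second most likely is 'T' (9.1%, diff 0.6%).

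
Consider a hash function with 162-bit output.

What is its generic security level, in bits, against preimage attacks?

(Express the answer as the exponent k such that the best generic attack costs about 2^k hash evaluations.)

Step 1: The hash has a 162-bit output.
Step 2: Preimage resistance means: given a digest h(x), it should be infeasible to find any input that hashes to it.
With a 162-bit output there are 2^162 possible digests, so a generic brute-force preimage search costs about 2^162 evaluations.
Step 3: Security level = 162 bits.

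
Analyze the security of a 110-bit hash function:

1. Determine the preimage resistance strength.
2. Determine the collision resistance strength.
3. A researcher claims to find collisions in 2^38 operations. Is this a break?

Step 1: Preimage resistance requires brute-force of 2^110 operations.
Step 2: Collision resistance (birthday bound) = 2^(110/2) = 2^55.
Step 3: The claimed attack costs 2^38 operations.
Step 4: Since 2^38 < 2^55, the claimed attack beats the generic birthday bound, so collision resistance is broken.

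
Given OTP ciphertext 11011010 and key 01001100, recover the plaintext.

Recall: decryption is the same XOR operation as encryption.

Step 1: XOR ciphertext with key:
  Ciphertext: 11011010
  Key:        01001100
  XOR:        10010110
Step 2: Plaintext = 10010110 = 150 in decimal.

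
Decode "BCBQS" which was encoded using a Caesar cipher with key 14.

Step 1: Reverse the shift by subtracting 14 from each letter position.
  B (position 1) -> position (1-14) mod 26 = 13 -> N
  C (position 2) -> position (2-14) mod 26 = 14 -> O
  B (position 1) -> position (1-14) mod 26 = 13 -> N
  Q (position 16) -> position (16-14) mod 26 = 2 -> C
  S (position 18) -> position (18-14) mod 26 = 4 -> E
Decrypted message: NONCE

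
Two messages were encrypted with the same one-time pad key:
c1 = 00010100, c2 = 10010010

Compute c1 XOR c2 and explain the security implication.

Step 1: c1 XOR c2 = (m1 XOR k) XOR (m2 XOR k).
Step 2: By XOR associativity/commutativity: = m1 XOR m2 XOR k XOR k = m1 XOR m2.
Step 3: 00010100 XOR 10010010 = 10000110 = 134.
Step 4: The key cancels out! An attacker learns m1 XOR m2 = 134, revealing the relationship between plaintexts.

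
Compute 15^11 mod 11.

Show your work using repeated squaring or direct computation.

Step 1: Compute 15^11 mod 11 step by step, reducing modulo 11 at each step.
  15^1 mod 11 = 4
  15^2 mod 11 = (4 * 15) mod 11 = 5
  15^3 mod 11 = (5 * 15) mod 11 = 9
  15^4 mod 11 = (9 * 15) mod 11 = 3
  15^5 mod 11 = (3 * 15) mod 11 = 1
  15^6 mod 11 = (1 * 15) mod 11 = 4
  15^7 mod 11 = (4 * 15) mod 11 = 5
  15^8 mod 11 = (5 * 15) mod 11 = 9
  15^9 mod 11 = (9 * 15) mod 11 = 3
  15^10 mod 11 = (3 * 15) mod 11 = 1
  15^11 mod 11 = (1 * 15) mod 11 = 4
Step 2: Result = 4.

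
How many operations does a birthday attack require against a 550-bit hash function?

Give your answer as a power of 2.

Step 1: The birthday paradox gives collision probability ~50% after sqrt(2^n) = 2^(n/2) hashes.
Step 2: For 550-bit output: 2^(550/2) = 2^275.
Step 3: Approximately 2^275 hash computations needed.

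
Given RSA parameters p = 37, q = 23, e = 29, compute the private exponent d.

Step 1: n = 37 * 23 = 851.
Step 2: phi(n) = 36 * 22 = 792.
Step 3: Find d such that 29 * d = 1 (mod 792).
Step 4: d = 29^(-1) mod 792 = 437.
Verification: 29 * 437 = 12673 = 16 * 792 + 1.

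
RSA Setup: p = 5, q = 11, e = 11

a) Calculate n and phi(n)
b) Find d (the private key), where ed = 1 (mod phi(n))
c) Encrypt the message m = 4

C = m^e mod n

Step 1: n = 5 * 11 = 55.
Step 2: phi(n) = (5-1)(11-1) = 4 * 10 = 40.
Step 3: Find d = 11^(-1) mod 40 = 11.
  Verify: 11 * 11 = 121 = 1 (mod 40).
Step 4: C = 4^11 mod 55 = 4.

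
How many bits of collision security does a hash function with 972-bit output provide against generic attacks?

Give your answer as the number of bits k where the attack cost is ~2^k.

Step 1: The hash has a 972-bit output.
Step 2: Collision resistance means it should be infeasible to find any x != y with h(x) = h(y).
By the birthday bound, a generic collision search succeeds after about sqrt(2^972) = 2^(972/2) = 2^486 evaluations.
Step 3: Security level = 486 bits.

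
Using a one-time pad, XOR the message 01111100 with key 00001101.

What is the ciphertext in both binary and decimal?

Step 1: Write out the XOR operation bit by bit:
  Message: 01111100
  Key:     00001101
  XOR:     01110001
Step 2: Convert to decimal: 01110001 = 113.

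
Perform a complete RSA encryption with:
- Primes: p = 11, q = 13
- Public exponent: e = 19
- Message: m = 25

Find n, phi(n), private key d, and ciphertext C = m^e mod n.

Step 1: n = 11 * 13 = 143.
Step 2: phi(n) = (11-1)(13-1) = 10 * 12 = 120.
Step 3: Find d = 19^(-1) mod 120 = 19.
  Verify: 19 * 19 = 361 = 1 (mod 120).
Step 4: C = 25^19 mod 143 = 103.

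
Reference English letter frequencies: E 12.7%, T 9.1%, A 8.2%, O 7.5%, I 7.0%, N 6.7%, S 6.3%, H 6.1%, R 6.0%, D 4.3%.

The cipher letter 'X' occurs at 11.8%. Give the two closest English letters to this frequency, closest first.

Step 1: Observed frequency of 'X' is 11.8%.
Step 2: Compute distances to each reference frequency and sort:
  E (12.7%): difference = 0.9% <-- BEST
  T (9.1%): difference = 2.7% <-- RUNNER-UP
  A (8.2%): difference = 3.6%
  O (7.5%): difference = 4.3%
  I (7.0%): difference = 4.8%
Step 3: Most likely is 'E' (12.7%, diff 0.9%); second most likely is 'T' (9.1%, diff 2.7%).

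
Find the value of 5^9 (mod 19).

Step 1: Compute 5^9 mod 19 step by step, reducing modulo 19 at each step.
  5^1 mod 19 = 5
  5^2 mod 19 = (5 * 5) mod 19 = 6
  5^3 mod 19 = (6 * 5) mod 19 = 11
  5^4 mod 19 = (11 * 5) mod 19 = 17
  5^5 mod 19 = (17 * 5) mod 19 = 9
  5^6 mod 19 = (9 * 5) mod 19 = 7
  5^7 mod 19 = (7 * 5) mod 19 = 16
  5^8 mod 19 = (16 * 5) mod 19 = 4
  5^9 mod 19 = (4 * 5) mod 19 = 1
Step 2: Result = 1.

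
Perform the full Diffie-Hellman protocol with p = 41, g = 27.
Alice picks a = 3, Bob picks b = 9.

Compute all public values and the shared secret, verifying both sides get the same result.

Step 1: A = g^a mod p = 27^3 mod 41 = 3.
Step 2: B = g^b mod p = 27^9 mod 41 = 27.
Step 3: Alice computes s = B^a mod p = 27^3 mod 41 = 3.
Step 4: Bob computes s = A^b mod p = 3^9 mod 41 = 3.
Both sides agree: shared secret = 3.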